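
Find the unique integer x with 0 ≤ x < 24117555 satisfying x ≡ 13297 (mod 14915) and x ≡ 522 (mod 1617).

Write x = 13297 + 14915·k. Then 14915·k ≡ 522 − 13297 ≡ 161 (mod 1617).
Need 14915⁻¹ mod 1617. Extended Euclid on (1617, 362):
1617 = 4×362 + 169
362 = 2×169 + 24
169 = 7×24 + 1
24 = 24×1 + 0
Back-substitute:
1 = 169 − 7·24
1 = −7·362 + 15·169
1 = 15·1617 − 67·362
14915⁻¹ ≡ 1550 (mod 1617), so k ≡ 1550·161 ≡ 532 (mod 1617).
x = 13297 + 14915·532 = 7948077.

7948077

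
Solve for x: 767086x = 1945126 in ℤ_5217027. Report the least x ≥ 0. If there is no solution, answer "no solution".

4252321

First find gcd(767086, 5217027):
5217027 = 6·767086 + 614511
767086 = 1·614511 + 152575
614511 = 4·152575 + 4211
152575 = 36·4211 + 979
4211 = 4·979 + 295
979 = 3·295 + 94
295 = 3·94 + 13
94 = 7·13 + 3
13 = 4·3 + 1
3 = 3·1 + 0
gcd = 1, so a unique solution mod 5217027 exists.
Back-substitute for the Bézout coefficients:
1 = 13 − 4·3
1 = −4·94 + 29·13
1 = 29·295 − 91·94
1 = −91·979 + 302·295
1 = 302·4211 − 1299·979
1 = −1299·152575 + 47066·4211
1 = 47066·614511 − 189563·152575
1 = −189563·767086 + 236629·614511
1 = 236629·5217027 − 1609337·767086
So 767086·(-1609337) ≡ 1 (mod 5217027), giving 767086⁻¹ ≡ 3607690.
x ≡ 767086⁻¹·1945126 ≡ 3607690·1945126 ≡ 4252321 (mod 5217027).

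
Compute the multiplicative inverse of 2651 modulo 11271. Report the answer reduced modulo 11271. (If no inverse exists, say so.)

Run Euclid on (11271, 2651):
11271 = 4·2651 + 667
2651 = 3·667 + 650
667 = 1·650 + 17
650 = 38·17 + 4
17 = 4·4 + 1
4 = 4·1 + 0
gcd = 1, so the inverse exists. Back-substitute:
1 = 17 − 4·4
1 = −4·650 + 153·17
1 = 153·667 − 157·650
1 = −157·2651 + 624·667
1 = 624·11271 − 2653·2651
Hence 2651⁻¹ ≡ -2653 ≡ 8618 (mod 11271).

8618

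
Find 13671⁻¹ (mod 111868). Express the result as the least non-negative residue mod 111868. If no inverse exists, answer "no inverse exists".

99831

Run Euclid on (111868, 13671):
111868 = 8*13671 + 2500
13671 = 5*2500 + 1171
2500 = 2*1171 + 158
1171 = 7*158 + 65
158 = 2*65 + 28
65 = 2*28 + 9
28 = 3*9 + 1
9 = 9*1 + 0
The gcd is 1. Working backward:
1 = 28 − 3·9
1 = −3·65 + 7·28
1 = 7·158 − 17·65
1 = −17·1171 + 126·158
1 = 126·2500 − 269·1171
1 = −269·13671 + 1471·2500
1 = 1471·111868 − 12037·13671
Hence 13671⁻¹ ≡ -12037 ≡ 99831 (mod 111868).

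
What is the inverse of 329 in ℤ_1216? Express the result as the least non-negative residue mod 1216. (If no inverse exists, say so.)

377

gcd(1216, 329) by repeated division:
1216 = 3·329 + 229
329 = 1·229 + 100
229 = 2·100 + 29
100 = 3·29 + 13
29 = 2·13 + 3
13 = 4·3 + 1
3 = 3·1 + 0
gcd = 1, so the inverse exists. Back-substitute:
1 = 13 − 4·3
1 = −4·29 + 9·13
1 = 9·100 − 31·29
1 = −31·229 + 71·100
1 = 71·329 − 102·229
1 = −102·1216 + 377·329
So 329·377 ≡ 1 (mod 1216).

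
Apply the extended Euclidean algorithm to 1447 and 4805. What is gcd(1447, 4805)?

Repeated division:
4805 = 3·1447 + 464
1447 = 3·464 + 55
464 = 8·55 + 24
55 = 2·24 + 7
24 = 3·7 + 3
7 = 2·3 + 1
3 = 3·1 + 0
gcd(1447, 4805) = 1.
Back-substituting:
1 = 7 − 2·3
1 = −2·24 + 7·7
1 = 7·55 − 16·24
1 = −16·464 + 135·55
1 = 135·1447 − 421·464
1 = −421·4805 + 1398·1447
So 1 = (-421)·4805 + (1398)·1447.

1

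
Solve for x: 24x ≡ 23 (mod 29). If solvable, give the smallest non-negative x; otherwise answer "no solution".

First find gcd(24, 29):
29 = 1*24 + 5
24 = 4*5 + 4
5 = 1*4 + 1
4 = 4*1 + 0
gcd = 1, so a unique solution mod 29 exists.
Back-substitute for the Bézout coefficients:
1 = 5 − 4
1 = −24 + 5·5
1 = 5·29 − 6·24
So 24·(-6) ≡ 1 (mod 29), giving 24⁻¹ ≡ 23.
x ≡ 24⁻¹·23 ≡ 23·23 ≡ 7 (mod 29).

7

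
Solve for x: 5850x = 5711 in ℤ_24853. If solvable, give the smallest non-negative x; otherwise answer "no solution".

4517

First find gcd(5850, 24853):
24853 = 4·5850 + 1453
5850 = 4·1453 + 38
1453 = 38·38 + 9
38 = 4·9 + 2
9 = 4·2 + 1
2 = 2·1 + 0
gcd = 1, so a unique solution mod 24853 exists.
Back-substitute for the Bézout coefficients:
1 = 9 − 4·2
1 = −4·38 + 17·9
1 = 17·1453 − 650·38
1 = −650·5850 + 2617·1453
1 = 2617·24853 − 11118·5850
So 5850·(-11118) ≡ 1 (mod 24853), giving 5850⁻¹ ≡ 13735.
x ≡ 5850⁻¹·5711 ≡ 13735·5711 ≡ 4517 (mod 24853).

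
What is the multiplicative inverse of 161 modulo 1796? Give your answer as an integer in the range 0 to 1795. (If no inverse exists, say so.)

1149

Apply the Euclidean algorithm to 1796 and 161:
1796 = 11*161 + 25
161 = 6*25 + 11
25 = 2*11 + 3
11 = 3*3 + 2
3 = 1*2 + 1
2 = 2*1 + 0
The gcd is 1. Working backward:
1 = 3 − 2
1 = −11 + 4·3
1 = 4·25 − 9·11
1 = −9·161 + 58·25
1 = 58·1796 − 647·161
Hence 161⁻¹ ≡ -647 ≡ 1149 (mod 1796).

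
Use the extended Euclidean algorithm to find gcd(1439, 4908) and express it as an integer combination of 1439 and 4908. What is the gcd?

1

Apply Euclid's algorithm to 4908 and 1439:
4908 = 3*1439 + 591
1439 = 2*591 + 257
591 = 2*257 + 77
257 = 3*77 + 26
77 = 2*26 + 25
26 = 1*25 + 1
25 = 25*1 + 0
gcd(1439, 4908) = 1.
Back-substituting:
1 = 26 − 25
1 = −77 + 3·26
1 = 3·257 − 10·77
1 = −10·591 + 23·257
1 = 23·1439 − 56·591
1 = −56·4908 + 191·1439
So 1 = (-56)·4908 + (191)·1439.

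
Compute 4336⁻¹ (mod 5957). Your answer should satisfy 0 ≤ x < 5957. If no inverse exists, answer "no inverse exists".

Apply the Euclidean algorithm to 5957 and 4336:
5957 = 1*4336 + 1621
4336 = 2*1621 + 1094
1621 = 1*1094 + 527
1094 = 2*527 + 40
527 = 13*40 + 7
40 = 5*7 + 5
7 = 1*5 + 2
5 = 2*2 + 1
2 = 2*1 + 0
The gcd is 1. Working backward:
1 = 5 − 2·2
1 = −2·7 + 3·5
1 = 3·40 − 17·7
1 = −17·527 + 224·40
1 = 224·1094 − 465·527
1 = −465·1621 + 689·1094
1 = 689·4336 − 1843·1621
1 = −1843·5957 + 2532·4336
So 4336·2532 ≡ 1 (mod 5957).

2532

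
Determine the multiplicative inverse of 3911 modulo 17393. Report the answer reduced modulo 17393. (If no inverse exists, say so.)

Extended Euclidean algorithm:
17393 = 4×3911 + 1749
3911 = 2×1749 + 413
1749 = 4×413 + 97
413 = 4×97 + 25
97 = 3×25 + 22
25 = 1×22 + 3
22 = 7×3 + 1
3 = 3×1 + 0
The gcd is 1. Working backward:
1 = 22 − 7·3
1 = −7·25 + 8·22
1 = 8·97 − 31·25
1 = −31·413 + 132·97
1 = 132·1749 − 559·413
1 = −559·3911 + 1250·1749
1 = 1250·17393 − 5559·3911
So 3911·(-5559) ≡ 1 (mod 17393), and -5559 ≡ 11834 (mod 17393).

11834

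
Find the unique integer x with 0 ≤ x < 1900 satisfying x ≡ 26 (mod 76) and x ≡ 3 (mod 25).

178

Write x = 26 + 76·k. Then 76·k ≡ 3 − 26 ≡ 2 (mod 25).
Need 76⁻¹ mod 25. Extended Euclid on (25, 1):
25 = 25·1 + 0
76⁻¹ ≡ 1 (mod 25), so k ≡ 1·2 ≡ 2 (mod 25).
x = 26 + 76·2 = 178.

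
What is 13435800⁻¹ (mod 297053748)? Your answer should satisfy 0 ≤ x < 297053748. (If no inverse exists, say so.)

no inverse exists

Euclidean algorithm on 297053748, 13435800:
297053748 = 22·13435800 + 1466148
13435800 = 9·1466148 + 240468
1466148 = 6·240468 + 23340
240468 = 10·23340 + 7068
23340 = 3·7068 + 2136
7068 = 3·2136 + 660
2136 = 3·660 + 156
660 = 4·156 + 36
156 = 4·36 + 12
36 = 3·12 + 0
Since gcd = 12 > 1, 13435800 is not a unit mod 297053748.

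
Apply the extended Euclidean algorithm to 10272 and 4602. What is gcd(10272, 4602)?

6

Apply Euclid's algorithm to 10272 and 4602:
10272 = 2·4602 + 1068
4602 = 4·1068 + 330
1068 = 3·330 + 78
330 = 4·78 + 18
78 = 4·18 + 6
18 = 3·6 + 0
gcd(10272, 4602) = 6.
Express as a combination:
6 = 78 − 4·18
6 = −4·330 + 17·78
6 = 17·1068 − 55·330
6 = −55·4602 + 237·1068
6 = 237·10272 − 529·4602
So 6 = (237)·10272 + (-529)·4602.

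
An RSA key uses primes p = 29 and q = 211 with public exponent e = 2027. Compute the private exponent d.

3803

φ(n) = (p−1)(q−1) = 28·210 = 5880.
Need d with 2027·d ≡ 1 (mod 5880). Apply the extended Euclidean algorithm:
5880 = 2·2027 + 1826
2027 = 1·1826 + 201
1826 = 9·201 + 17
201 = 11·17 + 14
17 = 1·14 + 3
14 = 4·3 + 2
3 = 1·2 + 1
2 = 2·1 + 0
Back-substitute:
1 = 3 − 2
1 = −14 + 5·3
1 = 5·17 − 6·14
1 = −6·201 + 71·17
1 = 71·1826 − 645·201
1 = −645·2027 + 716·1826
1 = 716·5880 − 2077·2027
So 2027·(-2077) ≡ 1 (mod 5880), hence d ≡ -2077 ≡ 3803 (mod 5880).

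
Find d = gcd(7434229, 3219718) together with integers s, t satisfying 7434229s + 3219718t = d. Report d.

1

Repeated division:
7434229 = 2·3219718 + 994793
3219718 = 3·994793 + 235339
994793 = 4·235339 + 53437
235339 = 4·53437 + 21591
53437 = 2·21591 + 10255
21591 = 2·10255 + 1081
10255 = 9·1081 + 526
1081 = 2·526 + 29
526 = 18·29 + 4
29 = 7·4 + 1
4 = 4·1 + 0
gcd(7434229, 3219718) = 1.
Working backward:
1 = 29 − 7·4
1 = −7·526 + 127·29
1 = 127·1081 − 261·526
1 = −261·10255 + 2476·1081
1 = 2476·21591 − 5213·10255
1 = −5213·53437 + 12902·21591
1 = 12902·235339 − 56821·53437
1 = −56821·994793 + 240186·235339
1 = 240186·3219718 − 777379·994793
1 = −777379·7434229 + 1794944·3219718
So 1 = (-777379)·7434229 + (1794944)·3219718.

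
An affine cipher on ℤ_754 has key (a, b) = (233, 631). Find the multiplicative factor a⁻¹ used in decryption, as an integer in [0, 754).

233

Run Euclid on (754, 233):
754 = 3×233 + 55
233 = 4×55 + 13
55 = 4×13 + 3
13 = 4×3 + 1
3 = 3×1 + 0
gcd = 1, so the inverse exists. Back-substitute:
1 = 13 − 4·3
1 = −4·55 + 17·13
1 = 17·233 − 72·55
1 = −72·754 + 233·233
So 233·233 ≡ 1 (mod 754).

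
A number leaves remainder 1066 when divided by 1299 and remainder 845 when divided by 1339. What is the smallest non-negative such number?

51727

Write x = 1066 + 1299·k. Then 1299·k ≡ 845 − 1066 ≡ 1118 (mod 1339).
Need 1299⁻¹ mod 1339. Extended Euclid on (1339, 1299):
1339 = 1·1299 + 40
1299 = 32·40 + 19
40 = 2·19 + 2
19 = 9·2 + 1
2 = 2·1 + 0
Back-substitute:
1 = 19 − 9·2
1 = −9·40 + 19·19
1 = 19·1299 − 617·40
1 = −617·1339 + 636·1299
1299⁻¹ ≡ 636 (mod 1339), so k ≡ 636·1118 ≡ 39 (mod 1339).
x = 1066 + 1299·39 = 51727.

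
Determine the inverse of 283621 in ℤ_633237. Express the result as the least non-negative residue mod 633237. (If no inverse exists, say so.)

204244

Run Euclid on (633237, 283621):
633237 = 2*283621 + 65995
283621 = 4*65995 + 19641
65995 = 3*19641 + 7072
19641 = 2*7072 + 5497
7072 = 1*5497 + 1575
5497 = 3*1575 + 772
1575 = 2*772 + 31
772 = 24*31 + 28
31 = 1*28 + 3
28 = 9*3 + 1
3 = 3*1 + 0
Since gcd(283621, 633237) = 1, back-substitute to write 1 as a combination:
1 = 28 − 9·3
1 = −9·31 + 10·28
1 = 10·772 − 249·31
1 = −249·1575 + 508·772
1 = 508·5497 − 1773·1575
1 = −1773·7072 + 2281·5497
1 = 2281·19641 − 6335·7072
1 = −6335·65995 + 21286·19641
1 = 21286·283621 − 91479·65995
1 = −91479·633237 + 204244·283621
So 283621·204244 ≡ 1 (mod 633237).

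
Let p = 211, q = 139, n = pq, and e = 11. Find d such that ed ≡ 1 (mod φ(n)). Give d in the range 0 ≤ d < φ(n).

φ(n) = (p−1)(q−1) = 210·138 = 28980.
Need d with 11·d ≡ 1 (mod 28980). Apply the extended Euclidean algorithm:
28980 = 2634×11 + 6
11 = 1×6 + 5
6 = 1×5 + 1
5 = 5×1 + 0
Back-substitute:
1 = 6 − 5
1 = −11 + 2·6
1 = 2·28980 − 5269·11
So 11·(-5269) ≡ 1 (mod 28980), hence d ≡ -5269 ≡ 23711 (mod 28980).

23711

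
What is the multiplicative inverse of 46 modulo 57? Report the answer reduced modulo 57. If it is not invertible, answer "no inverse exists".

Extended Euclidean algorithm:
57 = 1·46 + 11
46 = 4·11 + 2
11 = 5·2 + 1
2 = 2·1 + 0
gcd = 1, so the inverse exists. Back-substitute:
1 = 11 − 5·2
1 = −5·46 + 21·11
1 = 21·57 − 26·46
Hence 46⁻¹ ≡ -26 ≡ 31 (mod 57).

31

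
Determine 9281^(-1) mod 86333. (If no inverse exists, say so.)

gcd(86333, 9281) by repeated division:
86333 = 9*9281 + 2804
9281 = 3*2804 + 869
2804 = 3*869 + 197
869 = 4*197 + 81
197 = 2*81 + 35
81 = 2*35 + 11
35 = 3*11 + 2
11 = 5*2 + 1
2 = 2*1 + 0
Since gcd(9281, 86333) = 1, back-substitute to write 1 as a combination:
1 = 11 − 5·2
1 = −5·35 + 16·11
1 = 16·81 − 37·35
1 = −37·197 + 90·81
1 = 90·869 − 397·197
1 = −397·2804 + 1281·869
1 = 1281·9281 − 4240·2804
1 = −4240·86333 + 39441·9281
So 9281·39441 ≡ 1 (mod 86333).

39441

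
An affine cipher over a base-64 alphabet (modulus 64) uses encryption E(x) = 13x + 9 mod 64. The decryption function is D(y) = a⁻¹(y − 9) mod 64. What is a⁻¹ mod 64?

5

Apply the Euclidean algorithm to 64 and 13:
64 = 4*13 + 12
13 = 1*12 + 1
12 = 12*1 + 0
The gcd is 1. Working backward:
1 = 13 − 12
1 = −64 + 5·13
So 13·5 ≡ 1 (mod 64).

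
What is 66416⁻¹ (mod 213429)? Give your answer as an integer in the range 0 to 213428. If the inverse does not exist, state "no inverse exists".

Run Euclid on (213429, 66416):
213429 = 3×66416 + 14181
66416 = 4×14181 + 9692
14181 = 1×9692 + 4489
9692 = 2×4489 + 714
4489 = 6×714 + 205
714 = 3×205 + 99
205 = 2×99 + 7
99 = 14×7 + 1
7 = 7×1 + 0
The gcd is 1. Working backward:
1 = 99 − 14·7
1 = −14·205 + 29·99
1 = 29·714 − 101·205
1 = −101·4489 + 635·714
1 = 635·9692 − 1371·4489
1 = −1371·14181 + 2006·9692
1 = 2006·66416 − 9395·14181
1 = −9395·213429 + 30191·66416
So 66416·30191 ≡ 1 (mod 213429).

30191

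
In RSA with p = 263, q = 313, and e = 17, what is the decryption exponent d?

φ(n) = (p−1)(q−1) = 262·312 = 81744.
Need d with 17·d ≡ 1 (mod 81744). Apply the extended Euclidean algorithm:
81744 = 4808*17 + 8
17 = 2*8 + 1
8 = 8*1 + 0
Back-substitute:
1 = 17 − 2·8
1 = −2·81744 + 9617·17
So 17·9617 ≡ 1 (mod 81744), hence d = 9617.

9617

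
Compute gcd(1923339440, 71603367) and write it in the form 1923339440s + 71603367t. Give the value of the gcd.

11

Euclidean algorithm:
1923339440 = 26×71603367 + 61651898
71603367 = 1×61651898 + 9951469
61651898 = 6×9951469 + 1943084
9951469 = 5×1943084 + 236049
1943084 = 8×236049 + 54692
236049 = 4×54692 + 17281
54692 = 3×17281 + 2849
17281 = 6×2849 + 187
2849 = 15×187 + 44
187 = 4×44 + 11
44 = 4×11 + 0
gcd(1923339440, 71603367) = 11.
Express as a combination:
11 = 187 − 4·44
11 = −4·2849 + 61·187
11 = 61·17281 − 370·2849
11 = −370·54692 + 1171·17281
11 = 1171·236049 − 5054·54692
11 = −5054·1943084 + 41603·236049
11 = 41603·9951469 − 213069·1943084
11 = −213069·61651898 + 1320017·9951469
11 = 1320017·71603367 − 1533086·61651898
11 = −1533086·1923339440 + 41180253·71603367
So 11 = (-1533086)·1923339440 + (41180253)·71603367.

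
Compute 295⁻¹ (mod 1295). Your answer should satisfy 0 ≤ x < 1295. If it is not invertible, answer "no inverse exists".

Euclidean algorithm on 1295, 295:
1295 = 4·295 + 115
295 = 2·115 + 65
115 = 1·65 + 50
65 = 1·50 + 15
50 = 3·15 + 5
15 = 3·5 + 0
Since gcd = 5 > 1, 295 is not a unit mod 1295.

no inverse exists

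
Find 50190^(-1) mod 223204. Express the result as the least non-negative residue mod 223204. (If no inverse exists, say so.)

Euclidean algorithm on 223204, 50190:
223204 = 4·50190 + 22444
50190 = 2·22444 + 5302
22444 = 4·5302 + 1236
5302 = 4·1236 + 358
1236 = 3·358 + 162
358 = 2·162 + 34
162 = 4·34 + 26
34 = 1·26 + 8
26 = 3·8 + 2
8 = 4·2 + 0
Since gcd = 2 > 1, 50190 is not a unit mod 223204.

no inverse exists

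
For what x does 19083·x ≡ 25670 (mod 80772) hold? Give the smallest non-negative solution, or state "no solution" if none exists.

gcd(19083, 80772):
80772 = 4·19083 + 4440
19083 = 4·4440 + 1323
4440 = 3·1323 + 471
1323 = 2·471 + 381
471 = 1·381 + 90
381 = 4·90 + 21
90 = 4·21 + 6
21 = 3·6 + 3
6 = 2·3 + 0
gcd = 3, but 3 ∤ 25670, so the congruence has no solution.

no solution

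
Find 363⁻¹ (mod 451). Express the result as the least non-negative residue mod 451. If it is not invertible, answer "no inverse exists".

no inverse exists

Compute gcd(363, 451):
451 = 1×363 + 88
363 = 4×88 + 11
88 = 8×11 + 0
The gcd is 11, not 1, hence no inverse exists.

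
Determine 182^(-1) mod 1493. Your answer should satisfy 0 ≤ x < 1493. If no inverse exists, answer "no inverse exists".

484

Run Euclid on (1493, 182):
1493 = 8*182 + 37
182 = 4*37 + 34
37 = 1*34 + 3
34 = 11*3 + 1
3 = 3*1 + 0
gcd = 1, so the inverse exists. Back-substitute:
1 = 34 − 11·3
1 = −11·37 + 12·34
1 = 12·182 − 59·37
1 = −59·1493 + 484·182
So 182·484 ≡ 1 (mod 1493).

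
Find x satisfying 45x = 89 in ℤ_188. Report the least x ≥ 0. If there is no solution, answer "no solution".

First find gcd(45, 188):
188 = 4·45 + 8
45 = 5·8 + 5
8 = 1·5 + 3
5 = 1·3 + 2
3 = 1·2 + 1
2 = 2·1 + 0
gcd = 1, so a unique solution mod 188 exists.
Back-substitute for the Bézout coefficients:
1 = 3 − 2
1 = −5 + 2·3
1 = 2·8 − 3·5
1 = −3·45 + 17·8
1 = 17·188 − 71·45
So 45·(-71) ≡ 1 (mod 188), giving 45⁻¹ ≡ 117.
x ≡ 45⁻¹·89 ≡ 117·89 ≡ 73 (mod 188).

73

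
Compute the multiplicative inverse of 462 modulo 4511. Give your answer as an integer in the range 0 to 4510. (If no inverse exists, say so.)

gcd(4511, 462) by repeated division:
4511 = 9*462 + 353
462 = 1*353 + 109
353 = 3*109 + 26
109 = 4*26 + 5
26 = 5*5 + 1
5 = 5*1 + 0
gcd = 1, so the inverse exists. Back-substitute:
1 = 26 − 5·5
1 = −5·109 + 21·26
1 = 21·353 − 68·109
1 = −68·462 + 89·353
1 = 89·4511 − 869·462
Thus 462·(-869) ≡ 1 (mod 4511); reducing, -869 mod 4511 = 3642.

3642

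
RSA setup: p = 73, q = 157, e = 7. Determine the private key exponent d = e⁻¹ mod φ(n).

φ(n) = (p−1)(q−1) = 72·156 = 11232.
Need d with 7·d ≡ 1 (mod 11232). Apply the extended Euclidean algorithm:
11232 = 1604·7 + 4
7 = 1·4 + 3
4 = 1·3 + 1
3 = 3·1 + 0
Back-substitute:
1 = 4 − 3
1 = −7 + 2·4
1 = 2·11232 − 3209·7
So 7·(-3209) ≡ 1 (mod 11232), hence d ≡ -3209 ≡ 8023 (mod 11232).

8023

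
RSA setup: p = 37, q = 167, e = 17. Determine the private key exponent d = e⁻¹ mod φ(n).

5273

φ(n) = (p−1)(q−1) = 36·166 = 5976.
Need d with 17·d ≡ 1 (mod 5976). Apply the extended Euclidean algorithm:
5976 = 351·17 + 9
17 = 1·9 + 8
9 = 1·8 + 1
8 = 8·1 + 0
Back-substitute:
1 = 9 − 8
1 = −17 + 2·9
1 = 2·5976 − 703·17
So 17·(-703) ≡ 1 (mod 5976), hence d ≡ -703 ≡ 5273 (mod 5976).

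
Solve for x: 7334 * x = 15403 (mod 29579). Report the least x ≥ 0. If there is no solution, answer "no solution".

First find gcd(7334, 29579):
29579 = 4×7334 + 243
7334 = 30×243 + 44
243 = 5×44 + 23
44 = 1×23 + 21
23 = 1×21 + 2
21 = 10×2 + 1
2 = 2×1 + 0
gcd = 1, so a unique solution mod 29579 exists.
Back-substitute for the Bézout coefficients:
1 = 21 − 10·2
1 = −10·23 + 11·21
1 = 11·44 − 21·23
1 = −21·243 + 116·44
1 = 116·7334 − 3501·243
1 = −3501·29579 + 14120·7334
So 7334·(14120) ≡ 1 (mod 29579), giving 7334⁻¹ ≡ 14120.
x ≡ 7334⁻¹·15403 ≡ 14120·15403 ≡ 25552 (mod 29579).

25552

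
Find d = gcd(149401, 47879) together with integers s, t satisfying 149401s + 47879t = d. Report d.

Apply Euclid's algorithm to 149401 and 47879:
149401 = 3*47879 + 5764
47879 = 8*5764 + 1767
5764 = 3*1767 + 463
1767 = 3*463 + 378
463 = 1*378 + 85
378 = 4*85 + 38
85 = 2*38 + 9
38 = 4*9 + 2
9 = 4*2 + 1
2 = 2*1 + 0
gcd(149401, 47879) = 1.
Back-substituting:
1 = 9 − 4·2
1 = −4·38 + 17·9
1 = 17·85 − 38·38
1 = −38·378 + 169·85
1 = 169·463 − 207·378
1 = −207·1767 + 790·463
1 = 790·5764 − 2577·1767
1 = −2577·47879 + 21406·5764
1 = 21406·149401 − 66795·47879
So 1 = (21406)·149401 + (-66795)·47879.

1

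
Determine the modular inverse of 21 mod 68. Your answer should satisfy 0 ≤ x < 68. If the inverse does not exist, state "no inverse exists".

gcd(68, 21) by repeated division:
68 = 3·21 + 5
21 = 4·5 + 1
5 = 5·1 + 0
The gcd is 1. Working backward:
1 = 21 − 4·5
1 = −4·68 + 13·21
So 21·13 ≡ 1 (mod 68).

13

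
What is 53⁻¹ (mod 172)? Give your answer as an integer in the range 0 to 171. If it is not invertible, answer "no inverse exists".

Apply the Euclidean algorithm to 172 and 53:
172 = 3*53 + 13
53 = 4*13 + 1
13 = 13*1 + 0
gcd = 1, so the inverse exists. Back-substitute:
1 = 53 − 4·13
1 = −4·172 + 13·53
So 53·13 ≡ 1 (mod 172).

13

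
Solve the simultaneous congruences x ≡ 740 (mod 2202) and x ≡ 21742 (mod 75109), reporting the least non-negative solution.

59357852

Write x = 740 + 2202·k. Then 2202·k ≡ 21742 − 740 ≡ 21002 (mod 75109).
Need 2202⁻¹ mod 75109. Extended Euclid on (75109, 2202):
75109 = 34*2202 + 241
2202 = 9*241 + 33
241 = 7*33 + 10
33 = 3*10 + 3
10 = 3*3 + 1
3 = 3*1 + 0
Back-substitute:
1 = 10 − 3·3
1 = −3·33 + 10·10
1 = 10·241 − 73·33
1 = −73·2202 + 667·241
1 = 667·75109 − 22751·2202
2202⁻¹ ≡ 52358 (mod 75109), so k ≡ 52358·21002 ≡ 26956 (mod 75109).
x = 740 + 2202·26956 = 59357852.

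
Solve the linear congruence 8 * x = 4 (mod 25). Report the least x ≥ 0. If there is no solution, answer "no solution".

First find gcd(8, 25):
25 = 3·8 + 1
8 = 8·1 + 0
gcd = 1, so a unique solution mod 25 exists.
Back-substitute for the Bézout coefficients:
1 = 25 − 3·8
So 8·(-3) ≡ 1 (mod 25), giving 8⁻¹ ≡ 22.
x ≡ 8⁻¹·4 ≡ 22·4 ≡ 13 (mod 25).

13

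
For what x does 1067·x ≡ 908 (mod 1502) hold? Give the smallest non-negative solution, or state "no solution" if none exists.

944

First find gcd(1067, 1502):
1502 = 1·1067 + 435
1067 = 2·435 + 197
435 = 2·197 + 41
197 = 4·41 + 33
41 = 1·33 + 8
33 = 4·8 + 1
8 = 8·1 + 0
gcd = 1, so a unique solution mod 1502 exists.
Back-substitute for the Bézout coefficients:
1 = 33 − 4·8
1 = −4·41 + 5·33
1 = 5·197 − 24·41
1 = −24·435 + 53·197
1 = 53·1067 − 130·435
1 = −130·1502 + 183·1067
So 1067·(183) ≡ 1 (mod 1502), giving 1067⁻¹ ≡ 183.
x ≡ 1067⁻¹·908 ≡ 183·908 ≡ 944 (mod 1502).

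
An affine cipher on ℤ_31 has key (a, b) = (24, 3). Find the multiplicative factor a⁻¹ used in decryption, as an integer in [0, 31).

Extended Euclidean algorithm:
31 = 1×24 + 7
24 = 3×7 + 3
7 = 2×3 + 1
3 = 3×1 + 0
The gcd is 1. Working backward:
1 = 7 − 2·3
1 = −2·24 + 7·7
1 = 7·31 − 9·24
So 24·(-9) ≡ 1 (mod 31), and -9 ≡ 22 (mod 31).

22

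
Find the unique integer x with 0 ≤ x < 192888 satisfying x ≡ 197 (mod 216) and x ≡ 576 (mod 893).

Write x = 197 + 216·k. Then 216·k ≡ 576 − 197 ≡ 379 (mod 893).
Need 216⁻¹ mod 893. Extended Euclid on (893, 216):
893 = 4*216 + 29
216 = 7*29 + 13
29 = 2*13 + 3
13 = 4*3 + 1
3 = 3*1 + 0
Back-substitute:
1 = 13 − 4·3
1 = −4·29 + 9·13
1 = 9·216 − 67·29
1 = −67·893 + 277·216
216⁻¹ ≡ 277 (mod 893), so k ≡ 277·379 ≡ 502 (mod 893).
x = 197 + 216·502 = 108629.

108629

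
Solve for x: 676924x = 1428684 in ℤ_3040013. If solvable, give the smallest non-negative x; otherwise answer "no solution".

111862

First find gcd(676924, 3040013):
3040013 = 4·676924 + 332317
676924 = 2·332317 + 12290
332317 = 27·12290 + 487
12290 = 25·487 + 115
487 = 4·115 + 27
115 = 4·27 + 7
27 = 3·7 + 6
7 = 1·6 + 1
6 = 6·1 + 0
gcd = 1, so a unique solution mod 3040013 exists.
Back-substitute for the Bézout coefficients:
1 = 7 − 6
1 = −27 + 4·7
1 = 4·115 − 17·27
1 = −17·487 + 72·115
1 = 72·12290 − 1817·487
1 = −1817·332317 + 49131·12290
1 = 49131·676924 − 100079·332317
1 = −100079·3040013 + 449447·676924
So 676924·(449447) ≡ 1 (mod 3040013), giving 676924⁻¹ ≡ 449447.
x ≡ 676924⁻¹·1428684 ≡ 449447·1428684 ≡ 111862 (mod 3040013).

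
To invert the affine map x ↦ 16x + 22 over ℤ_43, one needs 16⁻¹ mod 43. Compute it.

35

Run Euclid on (43, 16):
43 = 2·16 + 11
16 = 1·11 + 5
11 = 2·5 + 1
5 = 5·1 + 0
gcd = 1, so the inverse exists. Back-substitute:
1 = 11 − 2·5
1 = −2·16 + 3·11
1 = 3·43 − 8·16
Hence 16⁻¹ ≡ -8 ≡ 35 (mod 43).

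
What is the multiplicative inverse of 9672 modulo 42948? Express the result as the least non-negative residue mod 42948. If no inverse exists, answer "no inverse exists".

no inverse exists

Euclidean algorithm on 42948, 9672:
42948 = 4×9672 + 4260
9672 = 2×4260 + 1152
4260 = 3×1152 + 804
1152 = 1×804 + 348
804 = 2×348 + 108
348 = 3×108 + 24
108 = 4×24 + 12
24 = 2×12 + 0
gcd(9672, 42948) = 12 ≠ 1, so 9672 has no multiplicative inverse modulo 42948.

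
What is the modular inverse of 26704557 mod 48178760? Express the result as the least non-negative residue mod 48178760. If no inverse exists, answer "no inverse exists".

Extended Euclidean algorithm:
48178760 = 1×26704557 + 21474203
26704557 = 1×21474203 + 5230354
21474203 = 4×5230354 + 552787
5230354 = 9×552787 + 255271
552787 = 2×255271 + 42245
255271 = 6×42245 + 1801
42245 = 23×1801 + 822
1801 = 2×822 + 157
822 = 5×157 + 37
157 = 4×37 + 9
37 = 4×9 + 1
9 = 9×1 + 0
The gcd is 1. Working backward:
1 = 37 − 4·9
1 = −4·157 + 17·37
1 = 17·822 − 89·157
1 = −89·1801 + 195·822
1 = 195·42245 − 4574·1801
1 = −4574·255271 + 27639·42245
1 = 27639·552787 − 59852·255271
1 = −59852·5230354 + 566307·552787
1 = 566307·21474203 − 2325080·5230354
1 = −2325080·26704557 + 2891387·21474203
1 = 2891387·48178760 − 5216467·26704557
So 26704557·(-5216467) ≡ 1 (mod 48178760), and -5216467 ≡ 42962293 (mod 48178760).

42962293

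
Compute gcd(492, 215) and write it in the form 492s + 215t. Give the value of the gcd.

1

Repeated division:
492 = 2*215 + 62
215 = 3*62 + 29
62 = 2*29 + 4
29 = 7*4 + 1
4 = 4*1 + 0
gcd(492, 215) = 1.
Working backward:
1 = 29 − 7·4
1 = −7·62 + 15·29
1 = 15·215 − 52·62
1 = −52·492 + 119·215
So 1 = (-52)·492 + (119)·215.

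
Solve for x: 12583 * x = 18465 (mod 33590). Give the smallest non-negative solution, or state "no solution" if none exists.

10965

First find gcd(12583, 33590):
33590 = 2×12583 + 8424
12583 = 1×8424 + 4159
8424 = 2×4159 + 106
4159 = 39×106 + 25
106 = 4×25 + 6
25 = 4×6 + 1
6 = 6×1 + 0
gcd = 1, so a unique solution mod 33590 exists.
Back-substitute for the Bézout coefficients:
1 = 25 − 4·6
1 = −4·106 + 17·25
1 = 17·4159 − 667·106
1 = −667·8424 + 1351·4159
1 = 1351·12583 − 2018·8424
1 = −2018·33590 + 5387·12583
So 12583·(5387) ≡ 1 (mod 33590), giving 12583⁻¹ ≡ 5387.
x ≡ 12583⁻¹·18465 ≡ 5387·18465 ≡ 10965 (mod 33590).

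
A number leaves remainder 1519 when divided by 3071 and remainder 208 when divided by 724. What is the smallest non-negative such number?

2062160

Write x = 1519 + 3071·k. Then 3071·k ≡ 208 − 1519 ≡ 137 (mod 724).
Need 3071⁻¹ mod 724. Extended Euclid on (724, 175):
724 = 4·175 + 24
175 = 7·24 + 7
24 = 3·7 + 3
7 = 2·3 + 1
3 = 3·1 + 0
Back-substitute:
1 = 7 − 2·3
1 = −2·24 + 7·7
1 = 7·175 − 51·24
1 = −51·724 + 211·175
3071⁻¹ ≡ 211 (mod 724), so k ≡ 211·137 ≡ 671 (mod 724).
x = 1519 + 3071·671 = 2062160.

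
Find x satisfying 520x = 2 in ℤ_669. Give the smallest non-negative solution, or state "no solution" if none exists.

440

First find gcd(520, 669):
669 = 1×520 + 149
520 = 3×149 + 73
149 = 2×73 + 3
73 = 24×3 + 1
3 = 3×1 + 0
gcd = 1, so a unique solution mod 669 exists.
Back-substitute for the Bézout coefficients:
1 = 73 − 24·3
1 = −24·149 + 49·73
1 = 49·520 − 171·149
1 = −171·669 + 220·520
So 520·(220) ≡ 1 (mod 669), giving 520⁻¹ ≡ 220.
x ≡ 520⁻¹·2 ≡ 220·2 ≡ 440 (mod 669).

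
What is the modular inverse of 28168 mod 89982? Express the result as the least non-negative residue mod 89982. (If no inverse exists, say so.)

no inverse exists

Euclidean algorithm on 89982, 28168:
89982 = 3·28168 + 5478
28168 = 5·5478 + 778
5478 = 7·778 + 32
778 = 24·32 + 10
32 = 3·10 + 2
10 = 5·2 + 0
gcd(28168, 89982) = 2 ≠ 1, so 28168 has no multiplicative inverse modulo 89982.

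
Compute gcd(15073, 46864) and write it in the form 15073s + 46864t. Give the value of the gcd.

Euclidean algorithm:
46864 = 3·15073 + 1645
15073 = 9·1645 + 268
1645 = 6·268 + 37
268 = 7·37 + 9
37 = 4·9 + 1
9 = 9·1 + 0
gcd(15073, 46864) = 1.
Working backward:
1 = 37 − 4·9
1 = −4·268 + 29·37
1 = 29·1645 − 178·268
1 = −178·15073 + 1631·1645
1 = 1631·46864 − 5071·15073
So 1 = (1631)·46864 + (-5071)·15073.

1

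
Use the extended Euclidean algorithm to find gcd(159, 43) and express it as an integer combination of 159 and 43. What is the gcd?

Euclidean algorithm:
159 = 3·43 + 30
43 = 1·30 + 13
30 = 2·13 + 4
13 = 3·4 + 1
4 = 4·1 + 0
gcd(159, 43) = 1.
Back-substituting:
1 = 13 − 3·4
1 = −3·30 + 7·13
1 = 7·43 − 10·30
1 = −10·159 + 37·43
So 1 = (-10)·159 + (37)·43.

1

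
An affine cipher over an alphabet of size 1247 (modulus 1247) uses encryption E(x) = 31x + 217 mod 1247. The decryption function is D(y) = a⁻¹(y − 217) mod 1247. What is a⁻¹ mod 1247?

885

gcd(1247, 31) by repeated division:
1247 = 40×31 + 7
31 = 4×7 + 3
7 = 2×3 + 1
3 = 3×1 + 0
The gcd is 1. Working backward:
1 = 7 − 2·3
1 = −2·31 + 9·7
1 = 9·1247 − 362·31
So 31·(-362) ≡ 1 (mod 1247), and -362 ≡ 885 (mod 1247).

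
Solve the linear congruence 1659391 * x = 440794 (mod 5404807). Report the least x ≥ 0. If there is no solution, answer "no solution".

First find gcd(1659391, 5404807):
5404807 = 3*1659391 + 426634
1659391 = 3*426634 + 379489
426634 = 1*379489 + 47145
379489 = 8*47145 + 2329
47145 = 20*2329 + 565
2329 = 4*565 + 69
565 = 8*69 + 13
69 = 5*13 + 4
13 = 3*4 + 1
4 = 4*1 + 0
gcd = 1, so a unique solution mod 5404807 exists.
Back-substitute for the Bézout coefficients:
1 = 13 − 3·4
1 = −3·69 + 16·13
1 = 16·565 − 131·69
1 = −131·2329 + 540·565
1 = 540·47145 − 10931·2329
1 = −10931·379489 + 87988·47145
1 = 87988·426634 − 98919·379489
1 = −98919·1659391 + 384745·426634
1 = 384745·5404807 − 1253154·1659391
So 1659391·(-1253154) ≡ 1 (mod 5404807), giving 1659391⁻¹ ≡ 4151653.
x ≡ 1659391⁻¹·440794 ≡ 4151653·440794 ≡ 4725545 (mod 5404807).

4725545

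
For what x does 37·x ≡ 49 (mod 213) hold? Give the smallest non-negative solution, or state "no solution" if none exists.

First find gcd(37, 213):
213 = 5×37 + 28
37 = 1×28 + 9
28 = 3×9 + 1
9 = 9×1 + 0
gcd = 1, so a unique solution mod 213 exists.
Back-substitute for the Bézout coefficients:
1 = 28 − 3·9
1 = −3·37 + 4·28
1 = 4·213 − 23·37
So 37·(-23) ≡ 1 (mod 213), giving 37⁻¹ ≡ 190.
x ≡ 37⁻¹·49 ≡ 190·49 ≡ 151 (mod 213).

151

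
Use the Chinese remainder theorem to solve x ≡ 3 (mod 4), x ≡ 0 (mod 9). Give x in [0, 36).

Write x = 3 + 4·k. Then 4·k ≡ 0 − 3 ≡ 6 (mod 9).
Need 4⁻¹ mod 9. Extended Euclid on (9, 4):
9 = 2*4 + 1
4 = 4*1 + 0
Back-substitute:
1 = 9 − 2·4
4⁻¹ ≡ 7 (mod 9), so k ≡ 7·6 ≡ 6 (mod 9).
x = 3 + 4·6 = 27.

27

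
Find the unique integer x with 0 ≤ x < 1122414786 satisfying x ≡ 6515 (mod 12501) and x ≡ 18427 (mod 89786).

477769733

Write x = 6515 + 12501·k. Then 12501·k ≡ 18427 − 6515 ≡ 11912 (mod 89786).
Need 12501⁻¹ mod 89786. Extended Euclid on (89786, 12501):
89786 = 7·12501 + 2279
12501 = 5·2279 + 1106
2279 = 2·1106 + 67
1106 = 16·67 + 34
67 = 1·34 + 33
34 = 1·33 + 1
33 = 33·1 + 0
Back-substitute:
1 = 34 − 33
1 = −67 + 2·34
1 = 2·1106 − 33·67
1 = −33·2279 + 68·1106
1 = 68·12501 − 373·2279
1 = −373·89786 + 2679·12501
12501⁻¹ ≡ 2679 (mod 89786), so k ≡ 2679·11912 ≡ 38218 (mod 89786).
x = 6515 + 12501·38218 = 477769733.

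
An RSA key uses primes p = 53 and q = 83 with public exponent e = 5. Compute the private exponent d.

φ(n) = (p−1)(q−1) = 52·82 = 4264.
Need d with 5·d ≡ 1 (mod 4264). Apply the extended Euclidean algorithm:
4264 = 852×5 + 4
5 = 1×4 + 1
4 = 4×1 + 0
Back-substitute:
1 = 5 − 4
1 = −4264 + 853·5
So 5·853 ≡ 1 (mod 4264), hence d = 853.

853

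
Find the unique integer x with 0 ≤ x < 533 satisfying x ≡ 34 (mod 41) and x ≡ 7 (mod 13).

Write x = 34 + 41·k. Then 41·k ≡ 7 − 34 ≡ 12 (mod 13).
Need 41⁻¹ mod 13. Extended Euclid on (13, 2):
13 = 6×2 + 1
2 = 2×1 + 0
Back-substitute:
1 = 13 − 6·2
41⁻¹ ≡ 7 (mod 13), so k ≡ 7·12 ≡ 6 (mod 13).
x = 34 + 41·6 = 280.

280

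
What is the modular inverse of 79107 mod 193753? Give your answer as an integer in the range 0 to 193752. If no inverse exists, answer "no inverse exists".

Compute gcd(79107, 193753):
193753 = 2·79107 + 35539
79107 = 2·35539 + 8029
35539 = 4·8029 + 3423
8029 = 2·3423 + 1183
3423 = 2·1183 + 1057
1183 = 1·1057 + 126
1057 = 8·126 + 49
126 = 2·49 + 28
49 = 1·28 + 21
28 = 1·21 + 7
21 = 3·7 + 0
The gcd is 7, not 1, hence no inverse exists.

no inverse exists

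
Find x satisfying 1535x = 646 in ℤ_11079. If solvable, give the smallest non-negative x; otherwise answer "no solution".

First find gcd(1535, 11079):
11079 = 7·1535 + 334
1535 = 4·334 + 199
334 = 1·199 + 135
199 = 1·135 + 64
135 = 2·64 + 7
64 = 9·7 + 1
7 = 7·1 + 0
gcd = 1, so a unique solution mod 11079 exists.
Back-substitute for the Bézout coefficients:
1 = 64 − 9·7
1 = −9·135 + 19·64
1 = 19·199 − 28·135
1 = −28·334 + 47·199
1 = 47·1535 − 216·334
1 = −216·11079 + 1559·1535
So 1535·(1559) ≡ 1 (mod 11079), giving 1535⁻¹ ≡ 1559.
x ≡ 1535⁻¹·646 ≡ 1559·646 ≡ 10004 (mod 11079).

10004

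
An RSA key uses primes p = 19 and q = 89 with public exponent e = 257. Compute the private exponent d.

φ(n) = (p−1)(q−1) = 18·88 = 1584.
Need d with 257·d ≡ 1 (mod 1584). Apply the extended Euclidean algorithm:
1584 = 6·257 + 42
257 = 6·42 + 5
42 = 8·5 + 2
5 = 2·2 + 1
2 = 2·1 + 0
Back-substitute:
1 = 5 − 2·2
1 = −2·42 + 17·5
1 = 17·257 − 104·42
1 = −104·1584 + 641·257
So 257·641 ≡ 1 (mod 1584), hence d = 641.

641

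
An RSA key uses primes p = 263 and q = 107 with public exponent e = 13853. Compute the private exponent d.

φ(n) = (p−1)(q−1) = 262·106 = 27772.
Need d with 13853·d ≡ 1 (mod 27772). Apply the extended Euclidean algorithm:
27772 = 2×13853 + 66
13853 = 209×66 + 59
66 = 1×59 + 7
59 = 8×7 + 3
7 = 2×3 + 1
3 = 3×1 + 0
Back-substitute:
1 = 7 − 2·3
1 = −2·59 + 17·7
1 = 17·66 − 19·59
1 = −19·13853 + 3988·66
1 = 3988·27772 − 7995·13853
So 13853·(-7995) ≡ 1 (mod 27772), hence d ≡ -7995 ≡ 19777 (mod 27772).

19777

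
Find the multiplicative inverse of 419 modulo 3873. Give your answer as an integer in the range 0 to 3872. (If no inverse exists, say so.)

2468

Run Euclid on (3873, 419):
3873 = 9·419 + 102
419 = 4·102 + 11
102 = 9·11 + 3
11 = 3·3 + 2
3 = 1·2 + 1
2 = 2·1 + 0
The gcd is 1. Working backward:
1 = 3 − 2
1 = −11 + 4·3
1 = 4·102 − 37·11
1 = −37·419 + 152·102
1 = 152·3873 − 1405·419
So 419·(-1405) ≡ 1 (mod 3873), and -1405 ≡ 2468 (mod 3873).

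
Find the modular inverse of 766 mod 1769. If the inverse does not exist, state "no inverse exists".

Run Euclid on (1769, 766):
1769 = 2*766 + 237
766 = 3*237 + 55
237 = 4*55 + 17
55 = 3*17 + 4
17 = 4*4 + 1
4 = 4*1 + 0
Since gcd(766, 1769) = 1, back-substitute to write 1 as a combination:
1 = 17 − 4·4
1 = −4·55 + 13·17
1 = 13·237 − 56·55
1 = −56·766 + 181·237
1 = 181·1769 − 418·766
Thus 766·(-418) ≡ 1 (mod 1769); reducing, -418 mod 1769 = 1351.

1351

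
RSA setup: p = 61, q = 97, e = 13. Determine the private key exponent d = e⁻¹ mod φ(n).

5317

φ(n) = (p−1)(q−1) = 60·96 = 5760.
Need d with 13·d ≡ 1 (mod 5760). Apply the extended Euclidean algorithm:
5760 = 443·13 + 1
13 = 13·1 + 0
Back-substitute:
1 = 5760 − 443·13
So 13·(-443) ≡ 1 (mod 5760), hence d ≡ -443 ≡ 5317 (mod 5760).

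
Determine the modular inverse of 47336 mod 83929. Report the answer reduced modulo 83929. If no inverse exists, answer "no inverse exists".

gcd(83929, 47336) by repeated division:
83929 = 1×47336 + 36593
47336 = 1×36593 + 10743
36593 = 3×10743 + 4364
10743 = 2×4364 + 2015
4364 = 2×2015 + 334
2015 = 6×334 + 11
334 = 30×11 + 4
11 = 2×4 + 3
4 = 1×3 + 1
3 = 3×1 + 0
Since gcd(47336, 83929) = 1, back-substitute to write 1 as a combination:
1 = 4 − 3
1 = −11 + 3·4
1 = 3·334 − 91·11
1 = −91·2015 + 549·334
1 = 549·4364 − 1189·2015
1 = −1189·10743 + 2927·4364
1 = 2927·36593 − 9970·10743
1 = −9970·47336 + 12897·36593
1 = 12897·83929 − 22867·47336
Hence 47336⁻¹ ≡ -22867 ≡ 61062 (mod 83929).

61062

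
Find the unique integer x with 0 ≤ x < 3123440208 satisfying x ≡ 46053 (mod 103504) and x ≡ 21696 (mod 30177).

Write x = 46053 + 103504·k. Then 103504·k ≡ 21696 − 46053 ≡ 5820 (mod 30177).
Need 103504⁻¹ mod 30177. Extended Euclid on (30177, 12973):
30177 = 2×12973 + 4231
12973 = 3×4231 + 280
4231 = 15×280 + 31
280 = 9×31 + 1
31 = 31×1 + 0
Back-substitute:
1 = 280 − 9·31
1 = −9·4231 + 136·280
1 = 136·12973 − 417·4231
1 = −417·30177 + 970·12973
103504⁻¹ ≡ 970 (mod 30177), so k ≡ 970·5820 ≡ 2301 (mod 30177).
x = 46053 + 103504·2301 = 238208757.

238208757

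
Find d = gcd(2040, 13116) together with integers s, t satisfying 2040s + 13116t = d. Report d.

12

Repeated division:
13116 = 6*2040 + 876
2040 = 2*876 + 288
876 = 3*288 + 12
288 = 24*12 + 0
gcd(2040, 13116) = 12.
Express as a combination:
12 = 876 − 3·288
12 = −3·2040 + 7·876
12 = 7·13116 − 45·2040
So 12 = (7)·13116 + (-45)·2040.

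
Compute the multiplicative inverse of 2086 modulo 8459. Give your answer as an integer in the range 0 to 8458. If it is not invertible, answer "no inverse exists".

Run Euclid on (8459, 2086):
8459 = 4·2086 + 115
2086 = 18·115 + 16
115 = 7·16 + 3
16 = 5·3 + 1
3 = 3·1 + 0
Since gcd(2086, 8459) = 1, back-substitute to write 1 as a combination:
1 = 16 − 5·3
1 = −5·115 + 36·16
1 = 36·2086 − 653·115
1 = −653·8459 + 2648·2086
So 2086·2648 ≡ 1 (mod 8459).

2648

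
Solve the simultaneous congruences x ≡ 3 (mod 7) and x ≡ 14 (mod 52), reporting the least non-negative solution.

Write x = 3 + 7·k. Then 7·k ≡ 14 − 3 ≡ 11 (mod 52).
Need 7⁻¹ mod 52. Extended Euclid on (52, 7):
52 = 7*7 + 3
7 = 2*3 + 1
3 = 3*1 + 0
Back-substitute:
1 = 7 − 2·3
1 = −2·52 + 15·7
7⁻¹ ≡ 15 (mod 52), so k ≡ 15·11 ≡ 9 (mod 52).
x = 3 + 7·9 = 66.

66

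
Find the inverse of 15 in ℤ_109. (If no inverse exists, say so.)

80

Run Euclid on (109, 15):
109 = 7·15 + 4
15 = 3·4 + 3
4 = 1·3 + 1
3 = 3·1 + 0
The gcd is 1. Working backward:
1 = 4 − 3
1 = −15 + 4·4
1 = 4·109 − 29·15
Thus 15·(-29) ≡ 1 (mod 109); reducing, -29 mod 109 = 80.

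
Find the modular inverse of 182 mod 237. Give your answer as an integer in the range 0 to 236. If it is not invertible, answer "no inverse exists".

gcd(237, 182) by repeated division:
237 = 1×182 + 55
182 = 3×55 + 17
55 = 3×17 + 4
17 = 4×4 + 1
4 = 4×1 + 0
The gcd is 1. Working backward:
1 = 17 − 4·4
1 = −4·55 + 13·17
1 = 13·182 − 43·55
1 = −43·237 + 56·182
So 182·56 ≡ 1 (mod 237).

56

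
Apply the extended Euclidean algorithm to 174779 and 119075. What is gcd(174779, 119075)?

11

Repeated division:
174779 = 1*119075 + 55704
119075 = 2*55704 + 7667
55704 = 7*7667 + 2035
7667 = 3*2035 + 1562
2035 = 1*1562 + 473
1562 = 3*473 + 143
473 = 3*143 + 44
143 = 3*44 + 11
44 = 4*11 + 0
gcd(174779, 119075) = 11.
Working backward:
11 = 143 − 3·44
11 = −3·473 + 10·143
11 = 10·1562 − 33·473
11 = −33·2035 + 43·1562
11 = 43·7667 − 162·2035
11 = −162·55704 + 1177·7667
11 = 1177·119075 − 2516·55704
11 = −2516·174779 + 3693·119075
So 11 = (-2516)·174779 + (3693)·119075.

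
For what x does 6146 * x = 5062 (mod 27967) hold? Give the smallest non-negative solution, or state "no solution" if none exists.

5971

First find gcd(6146, 27967):
27967 = 4×6146 + 3383
6146 = 1×3383 + 2763
3383 = 1×2763 + 620
2763 = 4×620 + 283
620 = 2×283 + 54
283 = 5×54 + 13
54 = 4×13 + 2
13 = 6×2 + 1
2 = 2×1 + 0
gcd = 1, so a unique solution mod 27967 exists.
Back-substitute for the Bézout coefficients:
1 = 13 − 6·2
1 = −6·54 + 25·13
1 = 25·283 − 131·54
1 = −131·620 + 287·283
1 = 287·2763 − 1279·620
1 = −1279·3383 + 1566·2763
1 = 1566·6146 − 2845·3383
1 = −2845·27967 + 12946·6146
So 6146·(12946) ≡ 1 (mod 27967), giving 6146⁻¹ ≡ 12946.
x ≡ 6146⁻¹·5062 ≡ 12946·5062 ≡ 5971 (mod 27967).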